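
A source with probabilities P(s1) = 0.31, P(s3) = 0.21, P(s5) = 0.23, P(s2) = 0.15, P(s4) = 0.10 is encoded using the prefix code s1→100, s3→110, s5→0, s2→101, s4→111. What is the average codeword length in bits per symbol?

L̄ = Σ pᵢ·ℓᵢ = 0.31·3 + 0.21·3 + 0.23·1 + 0.15·3 + 0.10·3 = 2.54 bits/symbol.

2.54 bits/symbol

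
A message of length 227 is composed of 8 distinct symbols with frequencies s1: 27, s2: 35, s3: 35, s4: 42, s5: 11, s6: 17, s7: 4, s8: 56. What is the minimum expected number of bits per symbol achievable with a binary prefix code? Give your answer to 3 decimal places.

2.775 bits/symbol

Probabilities are the counts divided by 227.
Repeatedly combine the two least-probable nodes; the expected code length is the sum of the merged weights.
merge 4/227 + 11/227 → 15/227
merge 15/227 + 17/227 → 32/227
merge 27/227 + 32/227 → 59/227
merge 35/227 + 35/227 → 70/227
merge 42/227 + 56/227 → 98/227
merge 59/227 + 70/227 → 129/227
merge 98/227 + 129/227 → 1
L = 15/227 + 32/227 + 59/227 + 70/227 + 98/227 + 129/227 + 1 = 630/227 ≈ 2.775 bits/symbol.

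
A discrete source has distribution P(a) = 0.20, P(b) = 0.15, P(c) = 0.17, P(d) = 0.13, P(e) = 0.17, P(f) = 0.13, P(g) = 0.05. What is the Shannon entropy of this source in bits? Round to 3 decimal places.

H = −Σ pᵢ log₂ pᵢ.
−0.20·log₂(0.20) = 0.4644
−0.15·log₂(0.15) = 0.4105
−0.17·log₂(0.17) = 0.4346
−0.13·log₂(0.13) = 0.3826
−0.17·log₂(0.17) = 0.4346
−0.13·log₂(0.13) = 0.3826
−0.05·log₂(0.05) = 0.2161
Sum ≈ 2.7255 → 2.725 bits.

2.725 bits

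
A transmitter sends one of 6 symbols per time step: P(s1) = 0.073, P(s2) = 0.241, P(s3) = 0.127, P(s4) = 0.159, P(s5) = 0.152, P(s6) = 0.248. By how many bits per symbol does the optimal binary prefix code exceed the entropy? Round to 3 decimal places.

Entropy H = −Σ p log₂ p ≈ 2.4823 bits.
Huffman merges: 73/1000+127/1000→1/5; 19/125+159/1000→311/1000; 1/5+241/1000→441/1000; 31/125+311/1000→559/1000; 441/1000+559/1000→1. L = 2511/1000 ≈ 2.5110.
L − H = 2.5110 − 2.4823 = 0.029 bits.

0.029 bits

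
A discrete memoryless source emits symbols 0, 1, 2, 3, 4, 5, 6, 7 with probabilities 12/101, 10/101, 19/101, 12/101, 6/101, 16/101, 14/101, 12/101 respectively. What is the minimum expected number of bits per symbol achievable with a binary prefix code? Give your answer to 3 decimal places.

Repeatedly combine the two least-probable nodes; the expected code length is the sum of the merged weights.
merge 6/101 + 10/101 → 16/101
merge 12/101 + 12/101 → 24/101
merge 12/101 + 14/101 → 26/101
merge 16/101 + 16/101 → 32/101
merge 19/101 + 24/101 → 43/101
merge 26/101 + 32/101 → 58/101
merge 43/101 + 58/101 → 1
L = 16/101 + 24/101 + 26/101 + 32/101 + 43/101 + 58/101 + 1 = 300/101 ≈ 2.970 bits/symbol.

2.970 bits/symbol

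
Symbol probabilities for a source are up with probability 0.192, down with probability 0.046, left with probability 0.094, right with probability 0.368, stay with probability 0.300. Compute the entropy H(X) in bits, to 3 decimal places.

H = −Σ pᵢ log₂ pᵢ.
−0.192·log₂(0.192) = 0.4571
−0.046·log₂(0.046) = 0.2043
−0.094·log₂(0.094) = 0.3207
−0.368·log₂(0.368) = 0.5307
−0.300·log₂(0.300) = 0.5211
Sum ≈ 2.0339 → 2.034 bits.

2.034 bits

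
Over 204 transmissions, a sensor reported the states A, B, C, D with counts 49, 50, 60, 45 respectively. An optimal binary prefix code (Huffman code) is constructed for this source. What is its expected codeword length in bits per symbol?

Probabilities are the counts divided by 204.
Repeatedly combine the two least-probable nodes; the expected code length is the sum of the merged weights.
merge 15/68 + 49/204 → 47/102
merge 25/102 + 5/17 → 55/102
merge 47/102 + 55/102 → 1
L = 47/102 + 55/102 + 1 = 2 bits/symbol.

2 bits/symbol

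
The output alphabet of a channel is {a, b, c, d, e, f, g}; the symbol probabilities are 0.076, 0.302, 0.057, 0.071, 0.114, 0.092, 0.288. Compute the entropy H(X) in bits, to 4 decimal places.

H = −Σ pᵢ log₂ pᵢ.
−0.076·log₂(0.076) = 0.2826
−0.302·log₂(0.302) = 0.5217
−0.057·log₂(0.057) = 0.2356
−0.071·log₂(0.071) = 0.2709
−0.114·log₂(0.114) = 0.3571
−0.092·log₂(0.092) = 0.3167
−0.288·log₂(0.288) = 0.5172
Sum ≈ 2.5018 → 2.5018 bits.

2.5018 bits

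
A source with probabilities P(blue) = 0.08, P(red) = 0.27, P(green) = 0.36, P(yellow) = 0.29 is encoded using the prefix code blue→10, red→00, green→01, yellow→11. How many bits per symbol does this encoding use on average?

2 bits/symbol

L̄ = Σ pᵢ·ℓᵢ = 0.08·2 + 0.27·2 + 0.36·2 + 0.29·2 = 2 bits/symbol.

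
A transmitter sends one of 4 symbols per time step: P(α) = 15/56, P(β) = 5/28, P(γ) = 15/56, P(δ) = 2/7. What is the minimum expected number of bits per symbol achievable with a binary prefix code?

Repeatedly combine the two least-probable nodes; the expected code length is the sum of the merged weights.
merge 5/28 + 15/56 → 25/56
merge 15/56 + 2/7 → 31/56
merge 25/56 + 31/56 → 1
L = 25/56 + 31/56 + 1 = 2 bits/symbol.

2 bits/symbol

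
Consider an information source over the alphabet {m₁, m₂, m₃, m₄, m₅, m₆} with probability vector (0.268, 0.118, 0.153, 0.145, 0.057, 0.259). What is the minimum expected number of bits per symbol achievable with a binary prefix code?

2.473 bits/symbol

Repeatedly combine the two least-probable nodes; the expected code length is the sum of the merged weights.
merge 57/1000 + 59/500 → 7/40
merge 29/200 + 153/1000 → 149/500
merge 7/40 + 259/1000 → 217/500
merge 67/250 + 149/500 → 283/500
merge 217/500 + 283/500 → 1
L = 7/40 + 149/500 + 217/500 + 283/500 + 1 = 2473/1000 = 2.473 bits/symbol.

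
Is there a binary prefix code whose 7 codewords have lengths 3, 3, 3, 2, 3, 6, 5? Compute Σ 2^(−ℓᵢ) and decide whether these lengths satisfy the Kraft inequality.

0.796875; yes

With common denominator 2^6 = 64: Σ 2^(−ℓᵢ) = 8/64 + 8/64 + 8/64 + 16/64 + 8/64 + 1/64 + 2/64 = 51/64 = 0.796875.
Kraft's inequality requires Σ ≤ 1; here Σ = 0.796875 ≤ 1, so such a prefix code exists.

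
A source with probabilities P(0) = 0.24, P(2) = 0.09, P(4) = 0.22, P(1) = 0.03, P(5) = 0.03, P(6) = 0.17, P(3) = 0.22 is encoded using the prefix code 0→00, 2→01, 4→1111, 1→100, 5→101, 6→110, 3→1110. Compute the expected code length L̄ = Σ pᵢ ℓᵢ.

L̄ = Σ pᵢ·ℓᵢ = 0.24·2 + 0.09·2 + 0.22·4 + 0.03·3 + 0.03·3 + 0.17·3 + 0.22·4 = 3.11 bits/symbol.

3.11 bits/symbol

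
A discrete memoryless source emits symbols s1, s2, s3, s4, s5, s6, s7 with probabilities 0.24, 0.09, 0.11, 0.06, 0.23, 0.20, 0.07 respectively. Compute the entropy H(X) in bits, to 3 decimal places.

2.621 bits

H = −Σ pᵢ log₂ pᵢ.
−0.24·log₂(0.24) = 0.4941
−0.09·log₂(0.09) = 0.3127
−0.11·log₂(0.11) = 0.3503
−0.06·log₂(0.06) = 0.2435
−0.23·log₂(0.23) = 0.4877
−0.20·log₂(0.20) = 0.4644
−0.07·log₂(0.07) = 0.2686
Sum ≈ 2.6212 → 2.621 bits.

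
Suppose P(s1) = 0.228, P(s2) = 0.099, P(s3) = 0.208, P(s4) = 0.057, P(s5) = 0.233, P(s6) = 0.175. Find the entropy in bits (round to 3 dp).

2.453 bits

H = −Σ pᵢ log₂ pᵢ.
−0.228·log₂(0.228) = 0.4863
−0.099·log₂(0.099) = 0.3303
−0.208·log₂(0.208) = 0.4712
−0.057·log₂(0.057) = 0.2356
−0.233·log₂(0.233) = 0.4897
−0.175·log₂(0.175) = 0.4401
Sum ≈ 2.4531 → 2.453 bits.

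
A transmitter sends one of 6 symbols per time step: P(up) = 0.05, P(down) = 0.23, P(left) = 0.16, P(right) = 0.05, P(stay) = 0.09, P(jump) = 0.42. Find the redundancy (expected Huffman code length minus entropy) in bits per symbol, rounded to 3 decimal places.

0.039 bits

Entropy H = −Σ p log₂ p ≈ 2.1812 bits.
Huffman merges: 1/20+1/20→1/10; 9/100+1/10→19/100; 4/25+19/100→7/20; 23/100+7/20→29/50; 21/50+29/50→1. L = 111/50 ≈ 2.2200.
L − H = 2.2200 − 2.1812 = 0.039 bits.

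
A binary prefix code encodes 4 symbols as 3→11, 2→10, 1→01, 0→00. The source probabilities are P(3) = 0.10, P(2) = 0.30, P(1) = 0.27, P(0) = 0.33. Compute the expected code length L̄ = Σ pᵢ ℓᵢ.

2 bits/symbol

L̄ = Σ pᵢ·ℓᵢ = 0.10·2 + 0.30·2 + 0.27·2 + 0.33·2 = 2 bits/symbol.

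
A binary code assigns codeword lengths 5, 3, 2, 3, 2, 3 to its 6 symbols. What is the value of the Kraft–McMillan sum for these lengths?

With common denominator 2^5 = 32: Σ 2^(−ℓᵢ) = 1/32 + 4/32 + 8/32 + 4/32 + 8/32 + 4/32 = 29/32 = 0.90625.

0.90625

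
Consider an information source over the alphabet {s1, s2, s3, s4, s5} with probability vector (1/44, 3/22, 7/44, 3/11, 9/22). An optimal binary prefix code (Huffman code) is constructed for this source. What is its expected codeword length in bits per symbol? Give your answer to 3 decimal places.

2.068 bits/symbol

Repeatedly combine the two least-probable nodes; the expected code length is the sum of the merged weights.
merge 1/44 + 3/22 → 7/44
merge 7/44 + 7/44 → 7/22
merge 3/11 + 7/22 → 13/22
merge 9/22 + 13/22 → 1
L = 7/44 + 7/22 + 13/22 + 1 = 91/44 ≈ 2.068 bits/symbol.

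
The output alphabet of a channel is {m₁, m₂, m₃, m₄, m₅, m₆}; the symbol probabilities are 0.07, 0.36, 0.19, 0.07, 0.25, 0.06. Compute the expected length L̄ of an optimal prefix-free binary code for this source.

Repeatedly combine the two least-probable nodes; the expected code length is the sum of the merged weights.
merge 3/50 + 7/100 → 13/100
merge 7/100 + 13/100 → 1/5
merge 19/100 + 1/5 → 39/100
merge 1/4 + 9/25 → 61/100
merge 39/100 + 61/100 → 1
L = 13/100 + 1/5 + 39/100 + 61/100 + 1 = 233/100 = 2.33 bits/symbol.

2.33 bits/symbol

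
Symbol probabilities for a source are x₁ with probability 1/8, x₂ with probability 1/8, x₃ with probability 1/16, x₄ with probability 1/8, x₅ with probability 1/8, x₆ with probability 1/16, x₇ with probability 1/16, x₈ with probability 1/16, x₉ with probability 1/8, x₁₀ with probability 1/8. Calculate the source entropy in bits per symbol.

3.25 bits

Each probability is a power of 1/2, so log₂(1/p) is an integer.
H = Σ p·log₂(1/p) = 1/8·3 + 1/8·3 + 1/16·4 + 1/8·3 + 1/8·3 + 1/16·4 + 1/16·4 + 1/16·4 + 1/8·3 + 1/8·3 = 3.25 bits.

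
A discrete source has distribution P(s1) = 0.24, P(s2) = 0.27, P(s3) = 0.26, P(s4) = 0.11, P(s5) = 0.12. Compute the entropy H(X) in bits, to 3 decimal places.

H = −Σ pᵢ log₂ pᵢ.
−0.24·log₂(0.24) = 0.4941
−0.27·log₂(0.27) = 0.5100
−0.26·log₂(0.26) = 0.5053
−0.11·log₂(0.11) = 0.3503
−0.12·log₂(0.12) = 0.3671
Sum ≈ 2.2268 → 2.227 bits.

2.227 bits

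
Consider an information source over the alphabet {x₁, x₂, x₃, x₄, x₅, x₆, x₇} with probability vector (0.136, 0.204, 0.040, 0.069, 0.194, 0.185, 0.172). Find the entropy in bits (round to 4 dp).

2.6573 bits

H = −Σ pᵢ log₂ pᵢ.
−0.136·log₂(0.136) = 0.3915
−0.204·log₂(0.204) = 0.4678
−0.040·log₂(0.040) = 0.1858
−0.069·log₂(0.069) = 0.2662
−0.194·log₂(0.194) = 0.4590
−0.185·log₂(0.185) = 0.4504
−0.172·log₂(0.172) = 0.4368
Sum ≈ 2.6573 → 2.6573 bits.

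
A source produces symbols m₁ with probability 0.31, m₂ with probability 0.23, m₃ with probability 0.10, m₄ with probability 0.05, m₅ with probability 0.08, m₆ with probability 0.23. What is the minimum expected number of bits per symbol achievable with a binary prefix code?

Repeatedly combine the two least-probable nodes; the expected code length is the sum of the merged weights.
merge 1/20 + 2/25 → 13/100
merge 1/10 + 13/100 → 23/100
merge 23/100 + 23/100 → 23/50
merge 23/100 + 31/100 → 27/50
merge 23/50 + 27/50 → 1
L = 13/100 + 23/100 + 23/50 + 27/50 + 1 = 59/25 = 2.36 bits/symbol.

2.36 bits/symbol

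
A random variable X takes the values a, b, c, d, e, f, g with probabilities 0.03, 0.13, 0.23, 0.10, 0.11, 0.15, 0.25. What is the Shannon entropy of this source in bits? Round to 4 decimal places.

2.6151 bits

H = −Σ pᵢ log₂ pᵢ.
−0.03·log₂(0.03) = 0.1518
−0.13·log₂(0.13) = 0.3826
−0.23·log₂(0.23) = 0.4877
−0.10·log₂(0.10) = 0.3322
−0.11·log₂(0.11) = 0.3503
−0.15·log₂(0.15) = 0.4105
−0.25·log₂(0.25) = 0.5000
Sum ≈ 2.6151 → 2.6151 bits.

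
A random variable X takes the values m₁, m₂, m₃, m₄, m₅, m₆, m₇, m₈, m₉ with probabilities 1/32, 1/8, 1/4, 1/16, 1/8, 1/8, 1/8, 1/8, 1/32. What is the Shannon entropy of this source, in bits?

2.9375 bits

Each probability is a power of 1/2, so log₂(1/p) is an integer.
H = Σ p·log₂(1/p) = 1/32·5 + 1/8·3 + 1/4·2 + 1/16·4 + 1/8·3 + 1/8·3 + 1/8·3 + 1/8·3 + 1/32·5 = 2.9375 bits.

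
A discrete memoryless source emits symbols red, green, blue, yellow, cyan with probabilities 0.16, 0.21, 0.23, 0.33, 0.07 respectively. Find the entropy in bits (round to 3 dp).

H = −Σ pᵢ log₂ pᵢ.
−0.16·log₂(0.16) = 0.4230
−0.21·log₂(0.21) = 0.4728
−0.23·log₂(0.23) = 0.4877
−0.33·log₂(0.33) = 0.5278
−0.07·log₂(0.07) = 0.2686
Sum ≈ 2.1799 → 2.180 bits.

2.180 bits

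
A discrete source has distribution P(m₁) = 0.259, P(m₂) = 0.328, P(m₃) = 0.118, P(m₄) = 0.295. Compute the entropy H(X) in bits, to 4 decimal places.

1.9157 bits

H = −Σ pᵢ log₂ pᵢ.
−0.259·log₂(0.259) = 0.5048
−0.328·log₂(0.328) = 0.5275
−0.118·log₂(0.118) = 0.3638
−0.295·log₂(0.295) = 0.5196
Sum ≈ 1.9157 → 1.9157 bits.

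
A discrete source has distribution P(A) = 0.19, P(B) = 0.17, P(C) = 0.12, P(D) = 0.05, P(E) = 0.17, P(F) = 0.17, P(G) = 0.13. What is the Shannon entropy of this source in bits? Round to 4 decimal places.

2.7248 bits

H = −Σ pᵢ log₂ pᵢ.
−0.19·log₂(0.19) = 0.4552
−0.17·log₂(0.17) = 0.4346
−0.12·log₂(0.12) = 0.3671
−0.05·log₂(0.05) = 0.2161
−0.17·log₂(0.17) = 0.4346
−0.17·log₂(0.17) = 0.4346
−0.13·log₂(0.13) = 0.3826
Sum ≈ 2.7248 → 2.7248 bits.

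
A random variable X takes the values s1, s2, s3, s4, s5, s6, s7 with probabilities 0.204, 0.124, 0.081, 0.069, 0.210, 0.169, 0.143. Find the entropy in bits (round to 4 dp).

2.7087 bits

H = −Σ pᵢ log₂ pᵢ.
−0.204·log₂(0.204) = 0.4678
−0.124·log₂(0.124) = 0.3734
−0.081·log₂(0.081) = 0.2937
−0.069·log₂(0.069) = 0.2662
−0.210·log₂(0.210) = 0.4728
−0.169·log₂(0.169) = 0.4335
−0.143·log₂(0.143) = 0.4012
Sum ≈ 2.7087 → 2.7087 bits.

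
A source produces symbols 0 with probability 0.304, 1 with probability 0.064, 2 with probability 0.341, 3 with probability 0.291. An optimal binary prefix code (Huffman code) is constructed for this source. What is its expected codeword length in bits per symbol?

Repeatedly combine the two least-probable nodes; the expected code length is the sum of the merged weights.
merge 8/125 + 291/1000 → 71/200
merge 38/125 + 341/1000 → 129/200
merge 71/200 + 129/200 → 1
L = 71/200 + 129/200 + 1 = 2 bits/symbol.

2 bits/symbol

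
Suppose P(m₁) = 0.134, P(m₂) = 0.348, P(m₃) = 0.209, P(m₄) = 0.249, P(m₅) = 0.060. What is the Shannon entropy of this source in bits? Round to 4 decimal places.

2.1335 bits

H = −Σ pᵢ log₂ pᵢ.
−0.134·log₂(0.134) = 0.3886
−0.348·log₂(0.348) = 0.5299
−0.209·log₂(0.209) = 0.4720
−0.249·log₂(0.249) = 0.4994
−0.060·log₂(0.060) = 0.2435
Sum ≈ 2.1335 → 2.1335 bits.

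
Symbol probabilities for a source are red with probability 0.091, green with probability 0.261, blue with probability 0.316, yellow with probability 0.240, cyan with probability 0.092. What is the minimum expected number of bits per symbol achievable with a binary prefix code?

2.183 bits/symbol

Repeatedly combine the two least-probable nodes; the expected code length is the sum of the merged weights.
merge 91/1000 + 23/250 → 183/1000
merge 183/1000 + 6/25 → 423/1000
merge 261/1000 + 79/250 → 577/1000
merge 423/1000 + 577/1000 → 1
L = 183/1000 + 423/1000 + 577/1000 + 1 = 2183/1000 = 2.183 bits/symbol.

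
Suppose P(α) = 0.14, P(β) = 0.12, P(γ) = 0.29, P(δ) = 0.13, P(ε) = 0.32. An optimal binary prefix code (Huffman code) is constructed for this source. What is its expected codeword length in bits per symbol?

Repeatedly combine the two least-probable nodes; the expected code length is the sum of the merged weights.
merge 3/25 + 13/100 → 1/4
merge 7/50 + 1/4 → 39/100
merge 29/100 + 8/25 → 61/100
merge 39/100 + 61/100 → 1
L = 1/4 + 39/100 + 61/100 + 1 = 9/4 = 2.25 bits/symbol.

2.25 bits/symbol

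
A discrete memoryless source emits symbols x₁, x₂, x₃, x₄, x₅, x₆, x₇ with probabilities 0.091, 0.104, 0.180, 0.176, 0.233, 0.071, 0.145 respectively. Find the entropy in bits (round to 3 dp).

2.705 bits

H = −Σ pᵢ log₂ pᵢ.
−0.091·log₂(0.091) = 0.3147
−0.104·log₂(0.104) = 0.3396
−0.180·log₂(0.180) = 0.4453
−0.176·log₂(0.176) = 0.4411
−0.233·log₂(0.233) = 0.4897
−0.071·log₂(0.071) = 0.2709
−0.145·log₂(0.145) = 0.4040
Sum ≈ 2.7053 → 2.705 bits.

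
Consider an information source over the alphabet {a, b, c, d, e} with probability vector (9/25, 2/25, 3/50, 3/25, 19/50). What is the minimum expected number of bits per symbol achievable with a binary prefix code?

2.02 bits/symbol

Repeatedly combine the two least-probable nodes; the expected code length is the sum of the merged weights.
merge 3/50 + 2/25 → 7/50
merge 3/25 + 7/50 → 13/50
merge 13/50 + 9/25 → 31/50
merge 19/50 + 31/50 → 1
L = 7/50 + 13/50 + 31/50 + 1 = 101/50 = 2.02 bits/symbol.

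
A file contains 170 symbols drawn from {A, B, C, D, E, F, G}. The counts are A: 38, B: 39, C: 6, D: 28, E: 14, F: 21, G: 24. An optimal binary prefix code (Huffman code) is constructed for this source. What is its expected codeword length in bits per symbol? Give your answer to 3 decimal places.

2.665 bits/symbol

Probabilities are the counts divided by 170.
Repeatedly combine the two least-probable nodes; the expected code length is the sum of the merged weights.
merge 3/85 + 7/85 → 2/17
merge 2/17 + 21/170 → 41/170
merge 12/85 + 14/85 → 26/85
merge 19/85 + 39/170 → 77/170
merge 41/170 + 26/85 → 93/170
merge 77/170 + 93/170 → 1
L = 2/17 + 41/170 + 26/85 + 77/170 + 93/170 + 1 = 453/170 ≈ 2.665 bits/symbol.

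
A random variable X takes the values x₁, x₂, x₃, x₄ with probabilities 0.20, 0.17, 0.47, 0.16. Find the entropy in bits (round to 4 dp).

H = −Σ pᵢ log₂ pᵢ.
−0.20·log₂(0.20) = 0.4644
−0.17·log₂(0.17) = 0.4346
−0.47·log₂(0.47) = 0.5120
−0.16·log₂(0.16) = 0.4230
Sum ≈ 1.8339 → 1.8339 bits.

1.8339 bits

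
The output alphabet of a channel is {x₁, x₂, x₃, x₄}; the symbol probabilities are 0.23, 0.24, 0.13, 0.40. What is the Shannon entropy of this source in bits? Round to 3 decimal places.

1.893 bits

H = −Σ pᵢ log₂ pᵢ.
−0.23·log₂(0.23) = 0.4877
−0.24·log₂(0.24) = 0.4941
−0.13·log₂(0.13) = 0.3826
−0.40·log₂(0.40) = 0.5288
Sum ≈ 1.8932 → 1.893 bits.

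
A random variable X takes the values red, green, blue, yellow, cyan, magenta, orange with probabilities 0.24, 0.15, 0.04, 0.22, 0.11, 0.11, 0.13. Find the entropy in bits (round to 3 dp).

H = −Σ pᵢ log₂ pᵢ.
−0.24·log₂(0.24) = 0.4941
−0.15·log₂(0.15) = 0.4105
−0.04·log₂(0.04) = 0.1858
−0.22·log₂(0.22) = 0.4806
−0.11·log₂(0.11) = 0.3503
−0.11·log₂(0.11) = 0.3503
−0.13·log₂(0.13) = 0.3826
Sum ≈ 2.6542 → 2.654 bits.

2.654 bits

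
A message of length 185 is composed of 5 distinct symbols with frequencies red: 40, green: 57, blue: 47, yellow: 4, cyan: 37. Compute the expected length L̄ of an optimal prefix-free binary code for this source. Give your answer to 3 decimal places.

Probabilities are the counts divided by 185.
Repeatedly combine the two least-probable nodes; the expected code length is the sum of the merged weights.
merge 4/185 + 1/5 → 41/185
merge 8/37 + 41/185 → 81/185
merge 47/185 + 57/185 → 104/185
merge 81/185 + 104/185 → 1
L = 41/185 + 81/185 + 104/185 + 1 = 411/185 ≈ 2.222 bits/symbol.

2.222 bits/symbol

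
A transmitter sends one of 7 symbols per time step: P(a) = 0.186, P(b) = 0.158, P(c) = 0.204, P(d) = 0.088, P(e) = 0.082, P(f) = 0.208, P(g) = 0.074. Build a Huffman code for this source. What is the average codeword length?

Repeatedly combine the two least-probable nodes; the expected code length is the sum of the merged weights.
merge 37/500 + 41/500 → 39/250
merge 11/125 + 39/250 → 61/250
merge 79/500 + 93/500 → 43/125
merge 51/250 + 26/125 → 103/250
merge 61/250 + 43/125 → 147/250
merge 103/250 + 147/250 → 1
L = 39/250 + 61/250 + 43/125 + 103/250 + 147/250 + 1 = 343/125 = 2.744 bits/symbol.

2.744 bits/symbol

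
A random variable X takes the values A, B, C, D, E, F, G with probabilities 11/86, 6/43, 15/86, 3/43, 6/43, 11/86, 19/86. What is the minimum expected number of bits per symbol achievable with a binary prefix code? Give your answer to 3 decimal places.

2.779 bits/symbol

Repeatedly combine the two least-probable nodes; the expected code length is the sum of the merged weights.
merge 3/43 + 11/86 → 17/86
merge 11/86 + 6/43 → 23/86
merge 6/43 + 15/86 → 27/86
merge 17/86 + 19/86 → 18/43
merge 23/86 + 27/86 → 25/43
merge 18/43 + 25/43 → 1
L = 17/86 + 23/86 + 27/86 + 18/43 + 25/43 + 1 = 239/86 ≈ 2.779 bits/symbol.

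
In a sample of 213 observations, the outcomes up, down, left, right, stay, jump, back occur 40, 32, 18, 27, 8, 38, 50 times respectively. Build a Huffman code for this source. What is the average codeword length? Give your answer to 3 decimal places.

Probabilities are the counts divided by 213.
Repeatedly combine the two least-probable nodes; the expected code length is the sum of the merged weights.
merge 8/213 + 6/71 → 26/213
merge 26/213 + 9/71 → 53/213
merge 32/213 + 38/213 → 70/213
merge 40/213 + 50/213 → 30/71
merge 53/213 + 70/213 → 41/71
merge 30/71 + 41/71 → 1
L = 26/213 + 53/213 + 70/213 + 30/71 + 41/71 + 1 = 575/213 ≈ 2.700 bits/symbol.

2.700 bits/symbol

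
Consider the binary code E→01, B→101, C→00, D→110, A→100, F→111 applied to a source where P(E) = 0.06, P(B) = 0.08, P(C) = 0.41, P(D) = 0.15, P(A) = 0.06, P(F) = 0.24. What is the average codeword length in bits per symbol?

2.53 bits/symbol

L̄ = Σ pᵢ·ℓᵢ = 0.06·2 + 0.08·3 + 0.41·2 + 0.15·3 + 0.06·3 + 0.24·3 = 2.53 bits/symbol.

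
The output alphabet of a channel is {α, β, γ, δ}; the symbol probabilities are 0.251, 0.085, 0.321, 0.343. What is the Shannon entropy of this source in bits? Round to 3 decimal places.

1.859 bits

H = −Σ pᵢ log₂ pᵢ.
−0.251·log₂(0.251) = 0.5006
−0.085·log₂(0.085) = 0.3023
−0.321·log₂(0.321) = 0.5262
−0.343·log₂(0.343) = 0.5295
Sum ≈ 1.8586 → 1.859 bits.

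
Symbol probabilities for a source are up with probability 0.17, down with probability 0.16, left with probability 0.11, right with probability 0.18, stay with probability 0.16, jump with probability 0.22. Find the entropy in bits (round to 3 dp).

2.557 bits

H = −Σ pᵢ log₂ pᵢ.
−0.17·log₂(0.17) = 0.4346
−0.16·log₂(0.16) = 0.4230
−0.11·log₂(0.11) = 0.3503
−0.18·log₂(0.18) = 0.4453
−0.16·log₂(0.16) = 0.4230
−0.22·log₂(0.22) = 0.4806
Sum ≈ 2.5568 → 2.557 bits.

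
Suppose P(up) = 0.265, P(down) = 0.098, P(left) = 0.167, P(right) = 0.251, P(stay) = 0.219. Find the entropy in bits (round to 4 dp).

H = −Σ pᵢ log₂ pᵢ.
−0.265·log₂(0.265) = 0.5077
−0.098·log₂(0.098) = 0.3284
−0.167·log₂(0.167) = 0.4312
−0.251·log₂(0.251) = 0.5006
−0.219·log₂(0.219) = 0.4798
Sum ≈ 2.2477 → 2.2477 bits.

2.2477 bits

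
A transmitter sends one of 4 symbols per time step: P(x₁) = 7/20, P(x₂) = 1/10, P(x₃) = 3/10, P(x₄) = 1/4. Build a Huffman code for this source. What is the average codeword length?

2 bits/symbol

Repeatedly combine the two least-probable nodes; the expected code length is the sum of the merged weights.
merge 1/10 + 1/4 → 7/20
merge 3/10 + 7/20 → 13/20
merge 7/20 + 13/20 → 1
L = 7/20 + 13/20 + 1 = 2 bits/symbol.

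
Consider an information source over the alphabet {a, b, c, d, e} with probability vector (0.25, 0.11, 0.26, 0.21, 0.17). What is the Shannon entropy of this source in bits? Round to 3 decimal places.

2.263 bits

H = −Σ pᵢ log₂ pᵢ.
−0.25·log₂(0.25) = 0.5000
−0.11·log₂(0.11) = 0.3503
−0.26·log₂(0.26) = 0.5053
−0.21·log₂(0.21) = 0.4728
−0.17·log₂(0.17) = 0.4346
Sum ≈ 2.2630 → 2.263 bits.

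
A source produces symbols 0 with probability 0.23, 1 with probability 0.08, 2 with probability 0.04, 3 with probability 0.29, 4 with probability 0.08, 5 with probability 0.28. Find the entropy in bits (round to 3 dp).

H = −Σ pᵢ log₂ pᵢ.
−0.23·log₂(0.23) = 0.4877
−0.08·log₂(0.08) = 0.2915
−0.04·log₂(0.04) = 0.1858
−0.29·log₂(0.29) = 0.5179
−0.08·log₂(0.08) = 0.2915
−0.28·log₂(0.28) = 0.5142
Sum ≈ 2.2886 → 2.289 bits.

2.289 bits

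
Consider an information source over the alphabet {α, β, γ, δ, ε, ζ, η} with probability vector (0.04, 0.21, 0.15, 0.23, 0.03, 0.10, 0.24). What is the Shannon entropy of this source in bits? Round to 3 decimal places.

2.535 bits

H = −Σ pᵢ log₂ pᵢ.
−0.04·log₂(0.04) = 0.1858
−0.21·log₂(0.21) = 0.4728
−0.15·log₂(0.15) = 0.4105
−0.23·log₂(0.23) = 0.4877
−0.03·log₂(0.03) = 0.1518
−0.10·log₂(0.10) = 0.3322
−0.24·log₂(0.24) = 0.4941
Sum ≈ 2.5349 → 2.535 bits.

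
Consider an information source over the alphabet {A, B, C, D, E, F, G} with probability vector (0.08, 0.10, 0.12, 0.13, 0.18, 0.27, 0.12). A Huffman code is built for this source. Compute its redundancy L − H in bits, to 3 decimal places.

Entropy H = −Σ p log₂ p ≈ 2.6958 bits.
Huffman merges: 2/25+1/10→9/50; 3/25+3/25→6/25; 13/100+9/50→31/100; 9/50+6/25→21/50; 27/100+31/100→29/50; 21/50+29/50→1. L = 273/100 ≈ 2.7300.
L − H = 2.7300 − 2.6958 = 0.034 bits.

0.034 bits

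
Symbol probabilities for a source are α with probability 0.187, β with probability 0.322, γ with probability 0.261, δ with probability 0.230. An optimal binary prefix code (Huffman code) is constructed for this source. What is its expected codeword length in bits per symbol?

2 bits/symbol

Repeatedly combine the two least-probable nodes; the expected code length is the sum of the merged weights.
merge 187/1000 + 23/100 → 417/1000
merge 261/1000 + 161/500 → 583/1000
merge 417/1000 + 583/1000 → 1
L = 417/1000 + 583/1000 + 1 = 2 bits/symbol.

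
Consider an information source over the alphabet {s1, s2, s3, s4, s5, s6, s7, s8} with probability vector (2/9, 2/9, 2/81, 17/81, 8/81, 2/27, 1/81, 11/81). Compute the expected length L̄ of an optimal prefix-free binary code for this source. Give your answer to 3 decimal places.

2.704 bits/symbol

Repeatedly combine the two least-probable nodes; the expected code length is the sum of the merged weights.
merge 1/81 + 2/81 → 1/27
merge 1/27 + 2/27 → 1/9
merge 8/81 + 1/9 → 17/81
merge 11/81 + 17/81 → 28/81
merge 17/81 + 2/9 → 35/81
merge 2/9 + 28/81 → 46/81
merge 35/81 + 46/81 → 1
L = 1/27 + 1/9 + 17/81 + 28/81 + 35/81 + 46/81 + 1 = 73/27 ≈ 2.704 bits/symbol.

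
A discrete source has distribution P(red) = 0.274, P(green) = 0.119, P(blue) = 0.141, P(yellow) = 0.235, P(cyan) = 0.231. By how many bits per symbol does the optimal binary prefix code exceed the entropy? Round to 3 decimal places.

Entropy H = −Σ p log₂ p ≈ 2.2550 bits.
Huffman merges: 119/1000+141/1000→13/50; 231/1000+47/200→233/500; 13/50+137/500→267/500; 233/500+267/500→1. L = 113/50 ≈ 2.2600.
L − H = 2.2600 − 2.2550 = 0.005 bits.

0.005 bits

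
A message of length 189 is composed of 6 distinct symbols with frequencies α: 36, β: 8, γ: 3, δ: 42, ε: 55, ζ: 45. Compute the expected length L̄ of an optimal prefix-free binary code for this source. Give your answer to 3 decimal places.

2.307 bits/symbol

Probabilities are the counts divided by 189.
Repeatedly combine the two least-probable nodes; the expected code length is the sum of the merged weights.
merge 1/63 + 8/189 → 11/189
merge 11/189 + 4/21 → 47/189
merge 2/9 + 5/21 → 29/63
merge 47/189 + 55/189 → 34/63
merge 29/63 + 34/63 → 1
L = 11/189 + 47/189 + 29/63 + 34/63 + 1 = 436/189 ≈ 2.307 bits/symbol.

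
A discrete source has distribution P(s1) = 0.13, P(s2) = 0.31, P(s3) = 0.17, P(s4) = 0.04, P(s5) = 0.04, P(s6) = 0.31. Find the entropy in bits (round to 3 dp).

H = −Σ pᵢ log₂ pᵢ.
−0.13·log₂(0.13) = 0.3826
−0.31·log₂(0.31) = 0.5238
−0.17·log₂(0.17) = 0.4346
−0.04·log₂(0.04) = 0.1858
−0.04·log₂(0.04) = 0.1858
−0.31·log₂(0.31) = 0.5238
Sum ≈ 2.2363 → 2.236 bits.

2.236 bits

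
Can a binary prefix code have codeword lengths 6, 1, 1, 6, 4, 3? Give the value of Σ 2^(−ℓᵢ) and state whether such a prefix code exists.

1.21875; no

With common denominator 2^6 = 64: Σ 2^(−ℓᵢ) = 1/64 + 32/64 + 32/64 + 1/64 + 4/64 + 8/64 = 78/64 = 1.21875.
Kraft's inequality requires Σ ≤ 1; here Σ = 1.21875 > 1, so no such prefix code exists.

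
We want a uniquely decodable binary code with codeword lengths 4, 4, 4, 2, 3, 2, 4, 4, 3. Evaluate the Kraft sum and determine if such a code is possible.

1.0625; no

With common denominator 2^4 = 16: Σ 2^(−ℓᵢ) = 1/16 + 1/16 + 1/16 + 4/16 + 2/16 + 4/16 + 1/16 + 1/16 + 2/16 = 17/16 = 1.0625.
Kraft's inequality requires Σ ≤ 1; here Σ = 1.0625 > 1, so no such prefix code exists.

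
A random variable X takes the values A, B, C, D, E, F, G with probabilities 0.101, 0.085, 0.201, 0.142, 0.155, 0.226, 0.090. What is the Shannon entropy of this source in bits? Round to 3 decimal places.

H = −Σ pᵢ log₂ pᵢ.
−0.101·log₂(0.101) = 0.3341
−0.085·log₂(0.085) = 0.3023
−0.201·log₂(0.201) = 0.4653
−0.142·log₂(0.142) = 0.3999
−0.155·log₂(0.155) = 0.4169
−0.226·log₂(0.226) = 0.4849
−0.090·log₂(0.090) = 0.3127
Sum ≈ 2.7160 → 2.716 bits.

2.716 bits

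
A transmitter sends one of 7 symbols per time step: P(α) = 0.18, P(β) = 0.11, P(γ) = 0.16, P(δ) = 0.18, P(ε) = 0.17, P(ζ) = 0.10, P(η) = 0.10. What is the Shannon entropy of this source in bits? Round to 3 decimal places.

H = −Σ pᵢ log₂ pᵢ.
−0.18·log₂(0.18) = 0.4453
−0.11·log₂(0.11) = 0.3503
−0.16·log₂(0.16) = 0.4230
−0.18·log₂(0.18) = 0.4453
−0.17·log₂(0.17) = 0.4346
−0.10·log₂(0.10) = 0.3322
−0.10·log₂(0.10) = 0.3322
Sum ≈ 2.7629 → 2.763 bits.

2.763 bits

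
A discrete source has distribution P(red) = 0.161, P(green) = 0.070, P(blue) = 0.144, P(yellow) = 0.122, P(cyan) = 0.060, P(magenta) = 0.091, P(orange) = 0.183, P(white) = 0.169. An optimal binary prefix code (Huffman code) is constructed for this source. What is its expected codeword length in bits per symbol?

2.947 bits/symbol

Repeatedly combine the two least-probable nodes; the expected code length is the sum of the merged weights.
merge 3/50 + 7/100 → 13/100
merge 91/1000 + 61/500 → 213/1000
merge 13/100 + 18/125 → 137/500
merge 161/1000 + 169/1000 → 33/100
merge 183/1000 + 213/1000 → 99/250
merge 137/500 + 33/100 → 151/250
merge 99/250 + 151/250 → 1
L = 13/100 + 213/1000 + 137/500 + 33/100 + 99/250 + 151/250 + 1 = 2947/1000 = 2.947 bits/symbol.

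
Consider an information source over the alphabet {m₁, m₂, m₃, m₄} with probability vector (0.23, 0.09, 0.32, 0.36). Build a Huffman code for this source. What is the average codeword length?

Repeatedly combine the two least-probable nodes; the expected code length is the sum of the merged weights.
merge 9/100 + 23/100 → 8/25
merge 8/25 + 8/25 → 16/25
merge 9/25 + 16/25 → 1
L = 8/25 + 16/25 + 1 = 49/25 = 1.96 bits/symbol.

1.96 bits/symbol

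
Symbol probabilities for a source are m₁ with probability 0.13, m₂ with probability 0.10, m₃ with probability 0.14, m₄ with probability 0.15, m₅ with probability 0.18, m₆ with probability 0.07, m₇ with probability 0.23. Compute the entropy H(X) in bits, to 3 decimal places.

H = −Σ pᵢ log₂ pᵢ.
−0.13·log₂(0.13) = 0.3826
−0.10·log₂(0.10) = 0.3322
−0.14·log₂(0.14) = 0.3971
−0.15·log₂(0.15) = 0.4105
−0.18·log₂(0.18) = 0.4453
−0.07·log₂(0.07) = 0.2686
−0.23·log₂(0.23) = 0.4877
Sum ≈ 2.7240 → 2.724 bits.

2.724 bits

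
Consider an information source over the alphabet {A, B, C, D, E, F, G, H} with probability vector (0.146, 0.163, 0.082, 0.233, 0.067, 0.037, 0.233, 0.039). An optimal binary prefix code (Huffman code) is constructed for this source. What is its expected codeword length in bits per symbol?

Repeatedly combine the two least-probable nodes; the expected code length is the sum of the merged weights.
merge 37/1000 + 39/1000 → 19/250
merge 67/1000 + 19/250 → 143/1000
merge 41/500 + 143/1000 → 9/40
merge 73/500 + 163/1000 → 309/1000
merge 9/40 + 233/1000 → 229/500
merge 233/1000 + 309/1000 → 271/500
merge 229/500 + 271/500 → 1
L = 19/250 + 143/1000 + 9/40 + 309/1000 + 229/500 + 271/500 + 1 = 2753/1000 = 2.753 bits/symbol.

2.753 bits/symbol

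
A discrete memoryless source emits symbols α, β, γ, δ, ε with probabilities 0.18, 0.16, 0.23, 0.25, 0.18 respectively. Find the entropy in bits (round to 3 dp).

2.301 bits

H = −Σ pᵢ log₂ pᵢ.
−0.18·log₂(0.18) = 0.4453
−0.16·log₂(0.16) = 0.4230
−0.23·log₂(0.23) = 0.4877
−0.25·log₂(0.25) = 0.5000
−0.18·log₂(0.18) = 0.4453
Sum ≈ 2.3013 → 2.301 bits.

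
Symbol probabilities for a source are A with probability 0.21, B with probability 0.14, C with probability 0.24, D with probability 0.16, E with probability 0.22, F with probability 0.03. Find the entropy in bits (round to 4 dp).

H = −Σ pᵢ log₂ pᵢ.
−0.21·log₂(0.21) = 0.4728
−0.14·log₂(0.14) = 0.3971
−0.24·log₂(0.24) = 0.4941
−0.16·log₂(0.16) = 0.4230
−0.22·log₂(0.22) = 0.4806
−0.03·log₂(0.03) = 0.1518
Sum ≈ 2.4194 → 2.4194 bits.

2.4194 bits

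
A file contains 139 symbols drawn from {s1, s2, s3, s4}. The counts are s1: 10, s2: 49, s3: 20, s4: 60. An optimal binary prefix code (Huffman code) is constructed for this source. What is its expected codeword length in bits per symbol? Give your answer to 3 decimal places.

Probabilities are the counts divided by 139.
Repeatedly combine the two least-probable nodes; the expected code length is the sum of the merged weights.
merge 10/139 + 20/139 → 30/139
merge 30/139 + 49/139 → 79/139
merge 60/139 + 79/139 → 1
L = 30/139 + 79/139 + 1 = 248/139 ≈ 1.784 bits/symbol.

1.784 bits/symbol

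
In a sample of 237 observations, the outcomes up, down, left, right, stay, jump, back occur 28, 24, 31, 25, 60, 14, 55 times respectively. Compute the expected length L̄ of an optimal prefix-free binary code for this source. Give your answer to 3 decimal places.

Probabilities are the counts divided by 237.
Repeatedly combine the two least-probable nodes; the expected code length is the sum of the merged weights.
merge 14/237 + 8/79 → 38/237
merge 25/237 + 28/237 → 53/237
merge 31/237 + 38/237 → 23/79
merge 53/237 + 55/237 → 36/79
merge 20/79 + 23/79 → 43/79
merge 36/79 + 43/79 → 1
L = 38/237 + 53/237 + 23/79 + 36/79 + 43/79 + 1 = 634/237 ≈ 2.675 bits/symbol.

2.675 bits/symbol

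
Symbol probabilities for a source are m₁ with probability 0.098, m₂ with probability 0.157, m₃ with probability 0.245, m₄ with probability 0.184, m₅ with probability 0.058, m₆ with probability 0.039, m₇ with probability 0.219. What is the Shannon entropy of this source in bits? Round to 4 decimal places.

H = −Σ pᵢ log₂ pᵢ.
−0.098·log₂(0.098) = 0.3284
−0.157·log₂(0.157) = 0.4194
−0.245·log₂(0.245) = 0.4971
−0.184·log₂(0.184) = 0.4494
−0.058·log₂(0.058) = 0.2383
−0.039·log₂(0.039) = 0.1825
−0.219·log₂(0.219) = 0.4798
Sum ≈ 2.5949 → 2.5949 bits.

2.5949 bits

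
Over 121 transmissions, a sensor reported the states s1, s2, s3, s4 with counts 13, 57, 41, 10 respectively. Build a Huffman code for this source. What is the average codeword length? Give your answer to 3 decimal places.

1.719 bits/symbol

Probabilities are the counts divided by 121.
Repeatedly combine the two least-probable nodes; the expected code length is the sum of the merged weights.
merge 10/121 + 13/121 → 23/121
merge 23/121 + 41/121 → 64/121
merge 57/121 + 64/121 → 1
L = 23/121 + 64/121 + 1 = 208/121 ≈ 1.719 bits/symbol.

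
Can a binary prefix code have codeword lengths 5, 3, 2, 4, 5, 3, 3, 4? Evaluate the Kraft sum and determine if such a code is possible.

0.8125; yes

With common denominator 2^5 = 32: Σ 2^(−ℓᵢ) = 1/32 + 4/32 + 8/32 + 2/32 + 1/32 + 4/32 + 4/32 + 2/32 = 26/32 = 0.8125.
Kraft's inequality requires Σ ≤ 1; here Σ = 0.8125 ≤ 1, so such a prefix code exists.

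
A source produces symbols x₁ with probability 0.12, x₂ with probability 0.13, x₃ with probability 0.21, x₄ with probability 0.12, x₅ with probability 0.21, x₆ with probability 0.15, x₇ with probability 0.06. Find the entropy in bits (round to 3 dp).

2.717 bits

H = −Σ pᵢ log₂ pᵢ.
−0.12·log₂(0.12) = 0.3671
−0.13·log₂(0.13) = 0.3826
−0.21·log₂(0.21) = 0.4728
−0.12·log₂(0.12) = 0.3671
−0.21·log₂(0.21) = 0.4728
−0.15·log₂(0.15) = 0.4105
−0.06·log₂(0.06) = 0.2435
Sum ≈ 2.7165 → 2.717 bits.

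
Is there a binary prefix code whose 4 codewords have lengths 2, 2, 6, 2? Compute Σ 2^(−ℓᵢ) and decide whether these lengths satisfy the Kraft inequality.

0.765625; yes

With common denominator 2^6 = 64: Σ 2^(−ℓᵢ) = 16/64 + 16/64 + 1/64 + 16/64 = 49/64 = 0.765625.
Kraft's inequality requires Σ ≤ 1; here Σ = 0.765625 ≤ 1, so such a prefix code exists.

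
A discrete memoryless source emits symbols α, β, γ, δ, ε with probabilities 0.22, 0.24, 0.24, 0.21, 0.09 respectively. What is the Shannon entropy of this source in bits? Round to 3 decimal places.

2.254 bits

H = −Σ pᵢ log₂ pᵢ.
−0.22·log₂(0.22) = 0.4806
−0.24·log₂(0.24) = 0.4941
−0.24·log₂(0.24) = 0.4941
−0.21·log₂(0.21) = 0.4728
−0.09·log₂(0.09) = 0.3127
Sum ≈ 2.2543 → 2.254 bits.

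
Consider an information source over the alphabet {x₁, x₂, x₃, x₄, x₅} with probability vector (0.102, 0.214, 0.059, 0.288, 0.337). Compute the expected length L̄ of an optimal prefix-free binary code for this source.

Repeatedly combine the two least-probable nodes; the expected code length is the sum of the merged weights.
merge 59/1000 + 51/500 → 161/1000
merge 161/1000 + 107/500 → 3/8
merge 36/125 + 337/1000 → 5/8
merge 3/8 + 5/8 → 1
L = 161/1000 + 3/8 + 5/8 + 1 = 2161/1000 = 2.161 bits/symbol.

2.161 bits/symbol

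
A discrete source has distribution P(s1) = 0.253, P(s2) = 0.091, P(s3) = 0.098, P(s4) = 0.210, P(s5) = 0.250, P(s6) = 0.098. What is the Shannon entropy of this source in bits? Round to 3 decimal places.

2.446 bits

H = −Σ pᵢ log₂ pᵢ.
−0.253·log₂(0.253) = 0.5016
−0.091·log₂(0.091) = 0.3147
−0.098·log₂(0.098) = 0.3284
−0.210·log₂(0.210) = 0.4728
−0.250·log₂(0.250) = 0.5000
−0.098·log₂(0.098) = 0.3284
Sum ≈ 2.4460 → 2.446 bits.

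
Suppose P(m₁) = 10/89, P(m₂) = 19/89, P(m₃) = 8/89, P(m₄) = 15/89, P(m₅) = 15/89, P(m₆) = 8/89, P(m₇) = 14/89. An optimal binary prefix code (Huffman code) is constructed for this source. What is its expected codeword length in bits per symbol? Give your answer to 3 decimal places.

2.787 bits/symbol

Repeatedly combine the two least-probable nodes; the expected code length is the sum of the merged weights.
merge 8/89 + 8/89 → 16/89
merge 10/89 + 14/89 → 24/89
merge 15/89 + 15/89 → 30/89
merge 16/89 + 19/89 → 35/89
merge 24/89 + 30/89 → 54/89
merge 35/89 + 54/89 → 1
L = 16/89 + 24/89 + 30/89 + 35/89 + 54/89 + 1 = 248/89 ≈ 2.787 bits/symbol.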